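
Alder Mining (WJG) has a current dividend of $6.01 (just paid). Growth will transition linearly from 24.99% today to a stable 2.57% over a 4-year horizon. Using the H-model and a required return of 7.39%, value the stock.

$183.80

H-model: P₀ = D₀[(1+g_L) + H(g_S−g_L)]/(r−g_L), with H = 4/2 = 2.
P₀ = 6.01 × [(1+0.0257) + 2×(0.2499−0.0257)] / (0.0739−0.0257)
   = 6.01 × 1.4741 / 0.0482 = 183.8038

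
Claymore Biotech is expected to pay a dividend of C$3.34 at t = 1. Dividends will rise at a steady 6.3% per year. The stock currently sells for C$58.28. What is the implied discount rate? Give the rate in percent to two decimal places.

12.03%

Rearranging the constant-growth DDM: r = D₁/P₀ + g.
r = 3.3400 / 58.28 + 0.063 = 0.05731 + 0.063 = 0.12031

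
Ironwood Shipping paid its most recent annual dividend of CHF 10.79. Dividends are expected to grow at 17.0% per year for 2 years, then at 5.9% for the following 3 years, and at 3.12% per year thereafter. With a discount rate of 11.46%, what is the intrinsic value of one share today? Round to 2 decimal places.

CHF 181.53

Three-stage DDM. Project D₁…D_5; terminal Gordon value at t=5 with g = 0.0312; discount at r = 0.1146.
D_1 = 12.6243
D_2 = 14.7704
D_3 = 15.6419
D_4 = 16.5648
D_5 = 17.5421
TV_5 = 18.0894/(0.1146−0.0312) = 216.8992
P₀ = Σ Dₜ/(1+r)ᵗ + TV_5/(1+r)^5 = 181.5266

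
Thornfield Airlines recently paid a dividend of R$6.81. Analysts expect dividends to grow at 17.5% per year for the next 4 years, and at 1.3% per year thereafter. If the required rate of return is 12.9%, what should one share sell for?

R$99.90

Two-stage DDM. Project D₁…D_4 at 0.175, terminal growth 0.013, discount at r = 0.129.
D_1 = 8.0017
D_2 = 9.4021
D_3 = 11.0474
D_4 = 12.9807
Terminal value at t=4: TV = D_5/(r−g) = 13.1495/(0.129−0.013) = 113.3574
P₀ = 8.0017/(1+0.129)^1 + 9.4021/(1+0.129)^2 + 11.0474/(1+0.129)^3 + 12.9807/(1+0.129)^4 + 113.3574/(1+0.129)^4 = 99.9009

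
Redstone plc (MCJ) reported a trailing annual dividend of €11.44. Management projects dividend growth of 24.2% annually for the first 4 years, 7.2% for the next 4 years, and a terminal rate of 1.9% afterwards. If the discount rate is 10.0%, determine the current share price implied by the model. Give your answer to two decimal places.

€343.30

Three-stage DDM. Project D₁…D_8; terminal Gordon value at t=8 with g = 0.019; discount at r = 0.1.
D_1 = 14.2085
D_2 = 17.6469
D_3 = 21.9175
D_4 = 27.2215
D_5 = 29.1815
D_6 = 31.2825
D_7 = 33.5349
D_8 = 35.9494
TV_8 = 36.6324/(0.1−0.019) = 452.2522
P₀ = Σ Dₜ/(1+r)ᵗ + TV_8/(1+r)^8 = 343.2966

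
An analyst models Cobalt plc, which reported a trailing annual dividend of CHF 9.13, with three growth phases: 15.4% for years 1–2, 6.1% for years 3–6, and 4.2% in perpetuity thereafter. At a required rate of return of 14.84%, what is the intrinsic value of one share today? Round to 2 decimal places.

CHF 114.55

Three-stage DDM. Project D₁…D_6; terminal Gordon value at t=6 with g = 0.042; discount at r = 0.1484.
D_1 = 10.5360
D_2 = 12.1586
D_3 = 12.9002
D_4 = 13.6872
D_5 = 14.5221
D_6 = 15.4079
TV_6 = 16.0550/(0.1484−0.042) = 150.8933
P₀ = Σ Dₜ/(1+r)ᵗ + TV_6/(1+r)^6 = 114.5510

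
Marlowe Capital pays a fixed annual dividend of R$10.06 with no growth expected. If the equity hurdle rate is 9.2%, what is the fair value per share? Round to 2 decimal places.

R$109.35

Zero-growth DDM (perpetuity): P₀ = D/r = 10.06 / 0.092 = 109.3478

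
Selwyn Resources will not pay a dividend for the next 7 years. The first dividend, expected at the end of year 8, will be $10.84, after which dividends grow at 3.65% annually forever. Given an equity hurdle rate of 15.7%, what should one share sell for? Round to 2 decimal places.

$32.41

Deferred-dividend DDM. At t=7 the remaining stream is a growing perpetuity with first payment D_8 = 10.84.
V_7 = D_8/(r−g) = 10.84/(0.157−0.0365) = 89.9585
P₀ = V_7/(1+r)^7 = 89.9585/(1+0.157)^7 = 32.4122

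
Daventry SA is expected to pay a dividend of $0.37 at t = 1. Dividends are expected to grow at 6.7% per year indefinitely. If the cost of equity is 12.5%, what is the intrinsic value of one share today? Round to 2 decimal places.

Gordon growth model: P₀ = D₁/(r − g), with D₁ = 0.37 given directly.
P₀ = 0.3700 / (0.125 − 0.067) = 0.3700 / 0.058 = 6.3793

$6.38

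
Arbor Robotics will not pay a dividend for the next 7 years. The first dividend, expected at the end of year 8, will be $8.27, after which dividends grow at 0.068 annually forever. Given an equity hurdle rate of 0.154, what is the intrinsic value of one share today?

Deferred-dividend DDM. At t=7 the remaining stream is a growing perpetuity with first payment D_8 = 8.27.
V_7 = D_8/(r−g) = 8.27/(0.154−0.068) = 96.1628
P₀ = V_7/(1+r)^7 = 96.1628/(1+0.154)^7 = 35.2831

$35.28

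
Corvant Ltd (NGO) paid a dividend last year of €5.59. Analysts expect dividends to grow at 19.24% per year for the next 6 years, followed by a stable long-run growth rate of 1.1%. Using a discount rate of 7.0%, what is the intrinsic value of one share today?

Two-stage DDM. Project D₁…D_6 at 0.1924, terminal growth 0.011, discount at r = 0.07.
D_1 = 6.6655
D_2 = 7.9480
D_3 = 9.4771
D_4 = 11.3006
D_5 = 13.4748
D_6 = 16.0673
Terminal value at t=6: TV = D_7/(r−g) = 16.2441/(0.07−0.011) = 275.3232
P₀ = 6.6655/(1+0.07)^1 + 7.9480/(1+0.07)^2 + 9.4771/(1+0.07)^3 + 11.3006/(1+0.07)^4 + 13.4748/(1+0.07)^5 + 16.0673/(1+0.07)^6 + 275.3232/(1+0.07)^6 = 233.3019

€233.30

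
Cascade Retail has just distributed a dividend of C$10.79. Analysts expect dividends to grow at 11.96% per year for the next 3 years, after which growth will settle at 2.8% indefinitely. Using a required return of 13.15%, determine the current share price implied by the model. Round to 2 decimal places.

C$135.52

Two-stage DDM. Project D₁…D_3 at 0.1196, terminal growth 0.028, discount at r = 0.1315.
D_1 = 12.0805
D_2 = 13.5253
D_3 = 15.1429
Terminal value at t=3: TV = D_4/(r−g) = 15.5669/(0.1315−0.028) = 150.4052
P₀ = 12.0805/(1+0.1315)^1 + 13.5253/(1+0.1315)^2 + 15.1429/(1+0.1315)^3 + 150.4052/(1+0.1315)^3 = 135.5182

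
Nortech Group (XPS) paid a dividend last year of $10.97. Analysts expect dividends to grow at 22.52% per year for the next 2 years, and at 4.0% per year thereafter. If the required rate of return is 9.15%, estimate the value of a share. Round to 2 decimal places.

Two-stage DDM. Project D₁…D_2 at 0.2252, terminal growth 0.04, discount at r = 0.0915.
D_1 = 13.4404
D_2 = 16.4672
Terminal value at t=2: TV = D_3/(r−g) = 17.1259/(0.0915−0.04) = 332.5422
P₀ = 13.4404/(1+0.0915)^1 + 16.4672/(1+0.0915)^2 + 332.5422/(1+0.0915)^2 = 305.2611

$305.26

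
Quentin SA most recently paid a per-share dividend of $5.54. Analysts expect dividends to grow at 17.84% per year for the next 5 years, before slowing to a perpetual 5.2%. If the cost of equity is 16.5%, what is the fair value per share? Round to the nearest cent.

$83.28

Two-stage DDM. Project D₁…D_5 at 0.1784, terminal growth 0.052, discount at r = 0.165.
D_1 = 6.5283
D_2 = 7.6930
D_3 = 9.0654
D_4 = 10.6827
D_5 = 12.5885
Terminal value at t=5: TV = D_6/(r−g) = 13.2431/(0.165−0.052) = 117.1954
P₀ = 6.5283/(1+0.165)^1 + 7.6930/(1+0.165)^2 + 9.0654/(1+0.165)^3 + 10.6827/(1+0.165)^4 + 12.5885/(1+0.165)^5 + 117.1954/(1+0.165)^5 = 83.2817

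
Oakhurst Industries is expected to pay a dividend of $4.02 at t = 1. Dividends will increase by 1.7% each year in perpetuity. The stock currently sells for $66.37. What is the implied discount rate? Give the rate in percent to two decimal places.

7.76%

Rearranging the constant-growth DDM: r = D₁/P₀ + g.
r = 4.0200 / 66.37 + 0.017 = 0.06057 + 0.017 = 0.07757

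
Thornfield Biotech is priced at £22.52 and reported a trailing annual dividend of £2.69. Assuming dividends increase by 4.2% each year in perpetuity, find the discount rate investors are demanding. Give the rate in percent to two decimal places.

Rearranging the constant-growth DDM: r = D₁/P₀ + g.
D₁ = 2.69 × (1 + 0.042) = 2.8030.
r = 2.8030 / 22.52 + 0.042 = 0.12447 + 0.042 = 0.16647

16.65%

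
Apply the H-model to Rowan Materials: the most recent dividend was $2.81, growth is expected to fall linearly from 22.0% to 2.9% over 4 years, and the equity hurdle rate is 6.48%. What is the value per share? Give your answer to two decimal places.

$110.75

H-model: P₀ = D₀[(1+g_L) + H(g_S−g_L)]/(r−g_L), with H = 4/2 = 2.
P₀ = 2.81 × [(1+0.029) + 2×(0.22−0.029)] / (0.0648−0.029)
   = 2.81 × 1.4110 / 0.0358 = 110.7517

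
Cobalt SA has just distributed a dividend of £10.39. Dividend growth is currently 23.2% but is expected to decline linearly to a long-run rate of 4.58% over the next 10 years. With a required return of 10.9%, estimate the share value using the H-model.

£324.98

H-model: P₀ = D₀[(1+g_L) + H(g_S−g_L)]/(r−g_L), with H = 10/2 = 5.
P₀ = 10.39 × [(1+0.0458) + 5×(0.232−0.0458)] / (0.109−0.0458)
   = 10.39 × 1.9768 / 0.0632 = 324.9834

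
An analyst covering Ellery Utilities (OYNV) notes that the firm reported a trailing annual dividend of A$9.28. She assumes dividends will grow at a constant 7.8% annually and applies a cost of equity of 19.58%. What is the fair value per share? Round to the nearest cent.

Gordon growth model: P₀ = D₁/(r − g). D₁ = 9.28 × (1 + 0.078) = 10.0038.
P₀ = 10.0038 / (0.1958 − 0.078) = 10.0038 / 0.1178 = 84.9222

A$84.92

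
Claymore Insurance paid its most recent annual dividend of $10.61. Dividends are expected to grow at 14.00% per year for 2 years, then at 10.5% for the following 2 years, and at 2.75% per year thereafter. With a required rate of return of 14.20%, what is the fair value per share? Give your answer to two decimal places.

Three-stage DDM. Project D₁…D_4; terminal Gordon value at t=4 with g = 0.0275; discount at r = 0.142.
D_1 = 12.0954
D_2 = 13.7888
D_3 = 15.2366
D_4 = 16.8364
TV_4 = 17.2994/(0.142−0.0275) = 151.0866
P₀ = Σ Dₜ/(1+r)ᵗ + TV_4/(1+r)^4 = 130.1239

$130.12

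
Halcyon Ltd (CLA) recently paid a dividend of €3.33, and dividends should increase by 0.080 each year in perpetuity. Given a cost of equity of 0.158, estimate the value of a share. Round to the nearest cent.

€46.11

Gordon growth model: P₀ = D₁/(r − g). D₁ = 3.33 × (1 + 0.08) = 3.5964.
P₀ = 3.5964 / (0.158 − 0.08) = 3.5964 / 0.078 = 46.1077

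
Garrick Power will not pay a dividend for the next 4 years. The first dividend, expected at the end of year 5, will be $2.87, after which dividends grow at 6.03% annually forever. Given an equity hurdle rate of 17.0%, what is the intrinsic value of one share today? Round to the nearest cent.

Deferred-dividend DDM. At t=4 the remaining stream is a growing perpetuity with first payment D_5 = 2.87.
V_4 = D_5/(r−g) = 2.87/(0.17−0.0603) = 26.1623
P₀ = V_4/(1+r)^4 = 26.1623/(1+0.17)^4 = 13.9615

$13.96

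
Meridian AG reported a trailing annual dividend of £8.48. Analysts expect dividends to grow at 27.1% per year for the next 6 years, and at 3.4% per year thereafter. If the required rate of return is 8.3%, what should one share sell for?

£560.01

Two-stage DDM. Project D₁…D_6 at 0.271, terminal growth 0.034, discount at r = 0.083.
D_1 = 10.7781
D_2 = 13.6989
D_3 = 17.4114
D_4 = 22.1298
D_5 = 28.1270
D_6 = 35.7494
Terminal value at t=6: TV = D_7/(r−g) = 36.9649/(0.083−0.034) = 754.3860
P₀ = 10.7781/(1+0.083)^1 + 13.6989/(1+0.083)^2 + 17.4114/(1+0.083)^3 + 22.1298/(1+0.083)^4 + 28.1270/(1+0.083)^5 + 35.7494/(1+0.083)^6 + 754.3860/(1+0.083)^6 = 560.0053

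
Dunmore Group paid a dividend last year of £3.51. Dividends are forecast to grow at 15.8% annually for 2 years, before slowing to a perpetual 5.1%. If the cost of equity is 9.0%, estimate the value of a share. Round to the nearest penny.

£114.45

Two-stage DDM. Project D₁…D_2 at 0.158, terminal growth 0.051, discount at r = 0.09.
D_1 = 4.0646
D_2 = 4.7068
Terminal value at t=2: TV = D_3/(r−g) = 4.9468/(0.09−0.051) = 126.8418
P₀ = 4.0646/(1+0.09)^1 + 4.7068/(1+0.09)^2 + 126.8418/(1+0.09)^2 = 114.4508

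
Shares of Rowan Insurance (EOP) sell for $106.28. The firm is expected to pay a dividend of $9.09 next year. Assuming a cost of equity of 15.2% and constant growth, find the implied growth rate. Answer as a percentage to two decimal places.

6.65%

From P₀ = D₁/(r − g), the implied growth is g = r − D₁/P₀.
g = 0.152 − 9.09/106.28 = 0.152 − 0.08553 = 0.06647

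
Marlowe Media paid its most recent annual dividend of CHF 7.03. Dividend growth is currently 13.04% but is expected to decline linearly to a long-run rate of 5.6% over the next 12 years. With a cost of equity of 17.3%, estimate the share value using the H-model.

CHF 90.27

H-model: P₀ = D₀[(1+g_L) + H(g_S−g_L)]/(r−g_L), with H = 12/2 = 6.
P₀ = 7.03 × [(1+0.056) + 6×(0.1304−0.056)] / (0.173−0.056)
   = 7.03 × 1.5024 / 0.117 = 90.2724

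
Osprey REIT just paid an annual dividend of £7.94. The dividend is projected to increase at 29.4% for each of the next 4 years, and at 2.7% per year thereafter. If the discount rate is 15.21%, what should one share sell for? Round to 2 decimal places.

£146.55

Two-stage DDM. Project D₁…D_4 at 0.294, terminal growth 0.027, discount at r = 0.1521.
D_1 = 10.2744
D_2 = 13.2950
D_3 = 17.2038
D_4 = 22.2617
Terminal value at t=4: TV = D_5/(r−g) = 22.8627/(0.1521−0.027) = 182.7556
P₀ = 10.2744/(1+0.1521)^1 + 13.2950/(1+0.1521)^2 + 17.2038/(1+0.1521)^3 + 22.2617/(1+0.1521)^4 + 182.7556/(1+0.1521)^4 = 146.5513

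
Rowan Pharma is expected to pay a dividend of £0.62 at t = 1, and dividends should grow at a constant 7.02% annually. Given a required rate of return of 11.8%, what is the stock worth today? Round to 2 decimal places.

Gordon growth model: P₀ = D₁/(r − g), with D₁ = 0.62 given directly.
P₀ = 0.6200 / (0.118 − 0.0702) = 0.6200 / 0.0478 = 12.9707

£12.97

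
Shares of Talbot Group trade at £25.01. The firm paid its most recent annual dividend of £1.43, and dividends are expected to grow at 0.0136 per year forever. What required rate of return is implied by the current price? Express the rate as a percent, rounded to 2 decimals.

Rearranging the constant-growth DDM: r = D₁/P₀ + g.
D₁ = 1.43 × (1 + 0.0136) = 1.4494.
r = 1.4494 / 25.01 + 0.0136 = 0.05795 + 0.0136 = 0.07155

7.16%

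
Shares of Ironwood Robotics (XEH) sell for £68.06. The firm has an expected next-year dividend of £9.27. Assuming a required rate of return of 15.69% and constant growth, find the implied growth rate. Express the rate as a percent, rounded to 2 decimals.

2.07%

From P₀ = D₁/(r − g), the implied growth is g = r − D₁/P₀.
g = 0.1569 − 9.27/68.06 = 0.1569 − 0.13620 = 0.02070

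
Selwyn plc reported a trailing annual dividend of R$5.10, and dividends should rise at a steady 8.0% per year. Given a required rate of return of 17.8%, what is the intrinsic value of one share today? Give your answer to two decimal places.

R$56.20

Gordon growth model: P₀ = D₁/(r − g). D₁ = 5.10 × (1 + 0.08) = 5.5080.
P₀ = 5.5080 / (0.178 − 0.08) = 5.5080 / 0.098 = 56.2041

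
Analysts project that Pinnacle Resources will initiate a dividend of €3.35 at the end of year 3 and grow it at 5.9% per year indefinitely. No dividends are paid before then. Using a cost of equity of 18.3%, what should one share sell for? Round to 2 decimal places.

€19.30

Deferred-dividend DDM. At t=2 the remaining stream is a growing perpetuity with first payment D_3 = 3.35.
V_2 = D_3/(r−g) = 3.35/(0.183−0.059) = 27.0161
P₀ = V_2/(1+r)^2 = 27.0161/(1+0.183)^2 = 19.3043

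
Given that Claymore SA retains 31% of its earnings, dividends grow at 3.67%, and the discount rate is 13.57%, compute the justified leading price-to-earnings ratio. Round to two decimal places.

Payout ratio b = 1 − 0.31 = 0.69.
Justified leading P/E = b/(r−g) = 0.69/(0.1357−0.0367) = 6.9697

6.97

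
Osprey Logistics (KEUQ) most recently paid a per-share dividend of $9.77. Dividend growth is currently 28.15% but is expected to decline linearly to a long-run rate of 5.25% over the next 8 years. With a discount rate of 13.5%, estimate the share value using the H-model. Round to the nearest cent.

$233.12

H-model: P₀ = D₀[(1+g_L) + H(g_S−g_L)]/(r−g_L), with H = 8/2 = 4.
P₀ = 9.77 × [(1+0.0525) + 4×(0.2815−0.0525)] / (0.135−0.0525)
   = 9.77 × 1.9685 / 0.0825 = 233.1181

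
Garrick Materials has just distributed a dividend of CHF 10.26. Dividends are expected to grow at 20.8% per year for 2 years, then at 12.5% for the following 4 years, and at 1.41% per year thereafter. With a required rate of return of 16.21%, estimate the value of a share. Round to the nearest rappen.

CHF 129.39

Three-stage DDM. Project D₁…D_6; terminal Gordon value at t=6 with g = 0.0141; discount at r = 0.1621.
D_1 = 12.3941
D_2 = 14.9720
D_3 = 16.8436
D_4 = 18.9490
D_5 = 21.3176
D_6 = 23.9823
TV_6 = 24.3205/(0.1621−0.0141) = 164.3276
P₀ = Σ Dₜ/(1+r)ᵗ + TV_6/(1+r)^6 = 129.3885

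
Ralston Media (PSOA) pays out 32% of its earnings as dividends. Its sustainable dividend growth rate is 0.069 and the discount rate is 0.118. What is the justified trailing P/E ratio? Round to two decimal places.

Justified trailing P/E = b(1+g)/(r−g) = 0.32×(1+0.069)/(0.118−0.069) = 6.9812

6.98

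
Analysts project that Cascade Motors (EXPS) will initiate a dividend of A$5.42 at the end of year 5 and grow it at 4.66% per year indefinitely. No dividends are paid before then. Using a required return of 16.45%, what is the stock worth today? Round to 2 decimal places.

Deferred-dividend DDM. At t=4 the remaining stream is a growing perpetuity with first payment D_5 = 5.42.
V_4 = D_5/(r−g) = 5.42/(0.1645−0.0466) = 45.9712
P₀ = V_4/(1+r)^4 = 45.9712/(1+0.1645)^4 = 24.9993

A$25.00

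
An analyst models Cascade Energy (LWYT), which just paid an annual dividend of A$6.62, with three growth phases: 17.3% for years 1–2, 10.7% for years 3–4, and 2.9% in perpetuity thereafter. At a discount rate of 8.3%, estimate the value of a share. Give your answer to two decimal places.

Three-stage DDM. Project D₁…D_4; terminal Gordon value at t=4 with g = 0.029; discount at r = 0.083.
D_1 = 7.7653
D_2 = 9.1086
D_3 = 10.0833
D_4 = 11.1622
TV_4 = 11.4859/(0.083−0.029) = 212.7017
P₀ = Σ Dₜ/(1+r)ᵗ + TV_4/(1+r)^4 = 185.6052

A$185.61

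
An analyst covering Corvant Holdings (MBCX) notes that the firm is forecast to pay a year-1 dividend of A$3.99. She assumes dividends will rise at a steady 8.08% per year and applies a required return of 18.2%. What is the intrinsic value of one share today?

A$39.43

Gordon growth model: P₀ = D₁/(r − g), with D₁ = 3.99 given directly.
P₀ = 3.9900 / (0.182 − 0.0808) = 3.9900 / 0.1012 = 39.4269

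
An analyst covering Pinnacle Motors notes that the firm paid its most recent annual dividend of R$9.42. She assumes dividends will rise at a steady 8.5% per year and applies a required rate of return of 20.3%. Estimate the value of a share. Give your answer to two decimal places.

Gordon growth model: P₀ = D₁/(r − g). D₁ = 9.42 × (1 + 0.085) = 10.2207.
P₀ = 10.2207 / (0.203 − 0.085) = 10.2207 / 0.118 = 86.6161

R$86.62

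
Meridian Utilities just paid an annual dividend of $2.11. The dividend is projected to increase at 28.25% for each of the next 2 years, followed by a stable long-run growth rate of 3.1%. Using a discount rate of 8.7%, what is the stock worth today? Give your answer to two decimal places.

$59.50

Two-stage DDM. Project D₁…D_2 at 0.2825, terminal growth 0.031, discount at r = 0.087.
D_1 = 2.7061
D_2 = 3.4705
Terminal value at t=2: TV = D_3/(r−g) = 3.5781/(0.087−0.031) = 63.8951
P₀ = 2.7061/(1+0.087)^1 + 3.4705/(1+0.087)^2 + 63.8951/(1+0.087)^2 = 59.5032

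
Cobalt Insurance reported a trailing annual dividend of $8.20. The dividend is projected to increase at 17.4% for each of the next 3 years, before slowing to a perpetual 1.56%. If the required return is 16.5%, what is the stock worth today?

$82.03

Two-stage DDM. Project D₁…D_3 at 0.174, terminal growth 0.0156, discount at r = 0.165.
D_1 = 9.6268
D_2 = 11.3019
D_3 = 13.2684
Terminal value at t=3: TV = D_4/(r−g) = 13.4754/(0.165−0.0156) = 90.1966
P₀ = 9.6268/(1+0.165)^1 + 11.3019/(1+0.165)^2 + 13.2684/(1+0.165)^3 + 90.1966/(1+0.165)^3 = 82.0264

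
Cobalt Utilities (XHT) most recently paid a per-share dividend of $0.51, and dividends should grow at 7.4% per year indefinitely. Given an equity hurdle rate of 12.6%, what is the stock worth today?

Gordon growth model: P₀ = D₁/(r − g). D₁ = 0.51 × (1 + 0.074) = 0.5477.
P₀ = 0.5477 / (0.126 − 0.074) = 0.5477 / 0.052 = 10.5335

$10.53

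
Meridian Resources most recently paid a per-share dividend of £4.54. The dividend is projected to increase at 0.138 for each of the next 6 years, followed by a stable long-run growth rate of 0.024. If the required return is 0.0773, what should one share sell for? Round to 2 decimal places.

Two-stage DDM. Project D₁…D_6 at 0.138, terminal growth 0.024, discount at r = 0.0773.
D_1 = 5.1665
D_2 = 5.8795
D_3 = 6.6909
D_4 = 7.6142
D_5 = 8.6650
D_6 = 9.8607
Terminal value at t=6: TV = D_7/(r−g) = 10.0974/(0.0773−0.024) = 189.4446
P₀ = 5.1665/(1+0.0773)^1 + 5.8795/(1+0.0773)^2 + 6.6909/(1+0.0773)^3 + 7.6142/(1+0.0773)^4 + 8.6650/(1+0.0773)^5 + 9.8607/(1+0.0773)^6 + 189.4446/(1+0.0773)^6 = 154.3345

£154.33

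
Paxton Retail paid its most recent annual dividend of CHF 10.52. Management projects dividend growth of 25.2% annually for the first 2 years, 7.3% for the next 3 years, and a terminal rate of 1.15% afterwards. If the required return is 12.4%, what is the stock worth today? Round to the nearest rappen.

CHF 162.58

Three-stage DDM. Project D₁…D_5; terminal Gordon value at t=5 with g = 0.0115; discount at r = 0.124.
D_1 = 13.1710
D_2 = 16.4901
D_3 = 17.6939
D_4 = 18.9856
D_5 = 20.3715
TV_5 = 20.6058/(0.124−0.0115) = 183.1627
P₀ = Σ Dₜ/(1+r)ᵗ + TV_5/(1+r)^5 = 162.5758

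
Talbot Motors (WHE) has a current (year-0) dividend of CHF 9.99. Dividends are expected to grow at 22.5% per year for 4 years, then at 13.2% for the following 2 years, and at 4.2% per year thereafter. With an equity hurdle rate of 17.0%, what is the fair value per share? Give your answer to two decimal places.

CHF 159.22

Three-stage DDM. Project D₁…D_6; terminal Gordon value at t=6 with g = 0.042; discount at r = 0.17.
D_1 = 12.2378
D_2 = 14.9912
D_3 = 18.3643
D_4 = 22.4962
D_5 = 25.4657
D_6 = 28.8272
TV_6 = 30.0380/(0.17−0.042) = 234.6716
P₀ = Σ Dₜ/(1+r)ᵗ + TV_6/(1+r)^6 = 159.2193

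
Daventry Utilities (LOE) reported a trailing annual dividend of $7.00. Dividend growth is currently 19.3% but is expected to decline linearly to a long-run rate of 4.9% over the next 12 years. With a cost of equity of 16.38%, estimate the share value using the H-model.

H-model: P₀ = D₀[(1+g_L) + H(g_S−g_L)]/(r−g_L), with H = 12/2 = 6.
P₀ = 7.00 × [(1+0.049) + 6×(0.193−0.049)] / (0.1638−0.049)
   = 7.00 × 1.9130 / 0.1148 = 116.6463

$116.65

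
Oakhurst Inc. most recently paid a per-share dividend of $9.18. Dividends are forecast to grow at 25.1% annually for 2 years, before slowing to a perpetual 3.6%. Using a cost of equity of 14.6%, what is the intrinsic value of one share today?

$123.99

Two-stage DDM. Project D₁…D_2 at 0.251, terminal growth 0.036, discount at r = 0.146.
D_1 = 11.4842
D_2 = 14.3667
Terminal value at t=2: TV = D_3/(r−g) = 14.8839/(0.146−0.036) = 135.3083
P₀ = 11.4842/(1+0.146)^1 + 14.3667/(1+0.146)^2 + 135.3083/(1+0.146)^2 = 123.9883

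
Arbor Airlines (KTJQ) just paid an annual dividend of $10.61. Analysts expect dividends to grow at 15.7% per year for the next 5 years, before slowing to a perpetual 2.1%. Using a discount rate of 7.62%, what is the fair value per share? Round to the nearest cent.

$348.11

Two-stage DDM. Project D₁…D_5 at 0.157, terminal growth 0.021, discount at r = 0.0762.
D_1 = 12.2758
D_2 = 14.2031
D_3 = 16.4329
D_4 = 19.0129
D_5 = 21.9979
Terminal value at t=5: TV = D_6/(r−g) = 22.4599/(0.0762−0.021) = 406.8823
P₀ = 12.2758/(1+0.0762)^1 + 14.2031/(1+0.0762)^2 + 16.4329/(1+0.0762)^3 + 19.0129/(1+0.0762)^4 + 21.9979/(1+0.0762)^5 + 406.8823/(1+0.0762)^5 = 348.1052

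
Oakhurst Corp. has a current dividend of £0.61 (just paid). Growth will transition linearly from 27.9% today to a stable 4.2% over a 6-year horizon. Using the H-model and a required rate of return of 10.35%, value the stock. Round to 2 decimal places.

£17.39

H-model: P₀ = D₀[(1+g_L) + H(g_S−g_L)]/(r−g_L), with H = 6/2 = 3.
P₀ = 0.61 × [(1+0.042) + 3×(0.279−0.042)] / (0.1035−0.042)
   = 0.61 × 1.7530 / 0.0615 = 17.3875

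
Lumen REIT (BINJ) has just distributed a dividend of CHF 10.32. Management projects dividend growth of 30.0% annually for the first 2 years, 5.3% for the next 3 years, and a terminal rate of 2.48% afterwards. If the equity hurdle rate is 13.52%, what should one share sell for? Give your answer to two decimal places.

Three-stage DDM. Project D₁…D_5; terminal Gordon value at t=5 with g = 0.0248; discount at r = 0.1352.
D_1 = 13.4160
D_2 = 17.4408
D_3 = 18.3652
D_4 = 19.3385
D_5 = 20.3635
TV_5 = 20.8685/(0.1352−0.0248) = 189.0260
P₀ = Σ Dₜ/(1+r)ᵗ + TV_5/(1+r)^5 = 160.6198

CHF 160.62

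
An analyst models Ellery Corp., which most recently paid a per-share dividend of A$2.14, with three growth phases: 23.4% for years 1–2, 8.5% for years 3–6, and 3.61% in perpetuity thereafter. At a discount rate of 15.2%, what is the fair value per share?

Three-stage DDM. Project D₁…D_6; terminal Gordon value at t=6 with g = 0.0361; discount at r = 0.152.
D_1 = 2.6408
D_2 = 3.2587
D_3 = 3.5357
D_4 = 3.8362
D_5 = 4.1623
D_6 = 4.5161
TV_6 = 4.6791/(0.152−0.0361) = 40.3721
P₀ = Σ Dₜ/(1+r)ᵗ + TV_6/(1+r)^6 = 30.4953

A$30.50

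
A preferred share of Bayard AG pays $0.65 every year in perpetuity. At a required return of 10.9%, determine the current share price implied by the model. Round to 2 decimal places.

Zero-growth DDM (perpetuity): P₀ = D/r = 0.65 / 0.109 = 5.9633

$5.96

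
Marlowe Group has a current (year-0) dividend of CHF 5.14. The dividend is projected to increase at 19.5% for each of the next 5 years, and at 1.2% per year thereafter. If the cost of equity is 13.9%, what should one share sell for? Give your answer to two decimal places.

Two-stage DDM. Project D₁…D_5 at 0.195, terminal growth 0.012, discount at r = 0.139.
D_1 = 6.1423
D_2 = 7.3400
D_3 = 8.7714
D_4 = 10.4818
D_5 = 12.5257
Terminal value at t=5: TV = D_6/(r−g) = 12.6760/(0.139−0.012) = 99.8112
P₀ = 6.1423/(1+0.139)^1 + 7.3400/(1+0.139)^2 + 8.7714/(1+0.139)^3 + 10.4818/(1+0.139)^4 + 12.5257/(1+0.139)^5 + 99.8112/(1+0.139)^5 = 81.8153

CHF 81.82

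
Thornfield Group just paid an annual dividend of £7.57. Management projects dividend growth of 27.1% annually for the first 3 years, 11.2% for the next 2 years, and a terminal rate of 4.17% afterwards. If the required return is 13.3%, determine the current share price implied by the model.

Three-stage DDM. Project D₁…D_5; terminal Gordon value at t=5 with g = 0.0417; discount at r = 0.133.
D_1 = 9.6215
D_2 = 12.2289
D_3 = 15.5429
D_4 = 17.2837
D_5 = 19.2195
TV_5 = 20.0210/(0.133−0.0417) = 219.2876
P₀ = Σ Dₜ/(1+r)ᵗ + TV_5/(1+r)^5 = 166.9410

£166.94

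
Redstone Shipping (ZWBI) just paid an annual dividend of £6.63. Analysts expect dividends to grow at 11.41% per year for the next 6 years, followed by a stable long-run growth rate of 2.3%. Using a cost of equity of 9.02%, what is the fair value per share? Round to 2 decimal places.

£157.90

Two-stage DDM. Project D₁…D_6 at 0.1141, terminal growth 0.023, discount at r = 0.0902.
D_1 = 7.3865
D_2 = 8.2293
D_3 = 9.1682
D_4 = 10.2143
D_5 = 11.3798
D_6 = 12.6782
Terminal value at t=6: TV = D_7/(r−g) = 12.9698/(0.0902−0.023) = 193.0034
P₀ = 7.3865/(1+0.0902)^1 + 8.2293/(1+0.0902)^2 + 9.1682/(1+0.0902)^3 + 10.2143/(1+0.0902)^4 + 11.3798/(1+0.0902)^5 + 12.6782/(1+0.0902)^6 + 193.0034/(1+0.0902)^6 = 157.9013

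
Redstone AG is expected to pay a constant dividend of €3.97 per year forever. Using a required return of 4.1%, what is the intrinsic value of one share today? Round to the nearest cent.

€96.83

Zero-growth DDM (perpetuity): P₀ = D/r = 3.97 / 0.041 = 96.8293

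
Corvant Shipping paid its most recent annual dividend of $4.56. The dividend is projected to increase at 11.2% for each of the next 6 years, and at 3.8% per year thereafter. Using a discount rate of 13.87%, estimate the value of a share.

Two-stage DDM. Project D₁…D_6 at 0.112, terminal growth 0.038, discount at r = 0.1387.
D_1 = 5.0707
D_2 = 5.6386
D_3 = 6.2702
D_4 = 6.9724
D_5 = 7.7533
D_6 = 8.6217
Terminal value at t=6: TV = D_7/(r−g) = 8.9493/(0.1387−0.038) = 88.8713
P₀ = 5.0707/(1+0.1387)^1 + 5.6386/(1+0.1387)^2 + 6.2702/(1+0.1387)^3 + 6.9724/(1+0.1387)^4 + 7.7533/(1+0.1387)^5 + 8.6217/(1+0.1387)^6 + 88.8713/(1+0.1387)^6 = 65.9671

$65.97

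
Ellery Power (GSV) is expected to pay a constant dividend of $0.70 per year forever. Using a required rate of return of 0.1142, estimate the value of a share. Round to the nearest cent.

$6.13

Zero-growth DDM (perpetuity): P₀ = D/r = 0.70 / 0.1142 = 6.1296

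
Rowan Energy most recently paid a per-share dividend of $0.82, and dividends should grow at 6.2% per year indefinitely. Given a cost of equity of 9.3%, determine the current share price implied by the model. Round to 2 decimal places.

$28.09

Gordon growth model: P₀ = D₁/(r − g). D₁ = 0.82 × (1 + 0.062) = 0.8708.
P₀ = 0.8708 / (0.093 − 0.062) = 0.8708 / 0.031 = 28.0916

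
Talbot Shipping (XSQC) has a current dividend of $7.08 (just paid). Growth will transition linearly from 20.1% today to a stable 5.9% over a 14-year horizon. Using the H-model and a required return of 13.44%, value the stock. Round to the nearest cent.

$192.78

H-model: P₀ = D₀[(1+g_L) + H(g_S−g_L)]/(r−g_L), with H = 14/2 = 7.
P₀ = 7.08 × [(1+0.059) + 7×(0.201−0.059)] / (0.1344−0.059)
   = 7.08 × 2.0530 / 0.0754 = 192.7751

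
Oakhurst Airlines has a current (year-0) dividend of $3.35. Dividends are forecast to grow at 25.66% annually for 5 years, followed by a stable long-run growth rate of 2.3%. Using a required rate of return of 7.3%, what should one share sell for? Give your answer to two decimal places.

Two-stage DDM. Project D₁…D_5 at 0.2566, terminal growth 0.023, discount at r = 0.073.
D_1 = 4.2096
D_2 = 5.2898
D_3 = 6.6472
D_4 = 8.3528
D_5 = 10.4962
Terminal value at t=5: TV = D_6/(r−g) = 10.7376/(0.073−0.023) = 214.7513
P₀ = 4.2096/(1+0.073)^1 + 5.2898/(1+0.073)^2 + 6.6472/(1+0.073)^3 + 8.3528/(1+0.073)^4 + 10.4962/(1+0.073)^5 + 214.7513/(1+0.073)^5 = 178.5655

$178.57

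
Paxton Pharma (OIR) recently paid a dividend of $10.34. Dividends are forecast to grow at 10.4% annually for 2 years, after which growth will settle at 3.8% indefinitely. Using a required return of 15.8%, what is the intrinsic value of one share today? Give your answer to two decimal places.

Two-stage DDM. Project D₁…D_2 at 0.104, terminal growth 0.038, discount at r = 0.158.
D_1 = 11.4154
D_2 = 12.6026
Terminal value at t=2: TV = D_3/(r−g) = 13.0815/(0.158−0.038) = 109.0121
P₀ = 11.4154/(1+0.158)^1 + 12.6026/(1+0.158)^2 + 109.0121/(1+0.158)^2 = 100.5498

$100.55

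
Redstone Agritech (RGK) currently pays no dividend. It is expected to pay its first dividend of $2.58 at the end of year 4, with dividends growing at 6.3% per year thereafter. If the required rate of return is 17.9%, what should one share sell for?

$13.57

Deferred-dividend DDM. At t=3 the remaining stream is a growing perpetuity with first payment D_4 = 2.58.
V_3 = D_4/(r−g) = 2.58/(0.179−0.063) = 22.2414
P₀ = V_3/(1+r)^3 = 22.2414/(1+0.179)^3 = 13.5713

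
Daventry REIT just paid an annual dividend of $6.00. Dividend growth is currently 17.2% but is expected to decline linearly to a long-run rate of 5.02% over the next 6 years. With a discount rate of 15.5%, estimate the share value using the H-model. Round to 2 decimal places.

$81.05

H-model: P₀ = D₀[(1+g_L) + H(g_S−g_L)]/(r−g_L), with H = 6/2 = 3.
P₀ = 6.00 × [(1+0.0502) + 3×(0.172−0.0502)] / (0.155−0.0502)
   = 6.00 × 1.4156 / 0.1048 = 81.0458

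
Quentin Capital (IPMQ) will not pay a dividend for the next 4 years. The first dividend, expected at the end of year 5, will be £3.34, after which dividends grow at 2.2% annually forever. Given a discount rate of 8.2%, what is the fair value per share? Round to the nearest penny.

£40.61

Deferred-dividend DDM. At t=4 the remaining stream is a growing perpetuity with first payment D_5 = 3.34.
V_4 = D_5/(r−g) = 3.34/(0.082−0.022) = 55.6667
P₀ = V_4/(1+r)^4 = 55.6667/(1+0.082)^4 = 40.6150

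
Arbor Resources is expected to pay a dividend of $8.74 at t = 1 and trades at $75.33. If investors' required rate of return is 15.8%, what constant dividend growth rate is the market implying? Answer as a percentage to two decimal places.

From P₀ = D₁/(r − g), the implied growth is g = r − D₁/P₀.
g = 0.158 − 8.74/75.33 = 0.158 − 0.11602 = 0.04198

4.20%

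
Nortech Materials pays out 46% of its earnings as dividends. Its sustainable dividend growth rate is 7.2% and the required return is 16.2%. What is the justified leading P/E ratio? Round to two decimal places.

Justified leading P/E = b/(r−g) = 0.46/(0.162−0.072) = 5.1111

5.11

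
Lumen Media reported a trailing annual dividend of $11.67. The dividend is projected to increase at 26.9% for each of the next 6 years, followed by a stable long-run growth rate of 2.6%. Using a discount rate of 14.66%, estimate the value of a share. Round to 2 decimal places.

Two-stage DDM. Project D₁…D_6 at 0.269, terminal growth 0.026, discount at r = 0.1466.
D_1 = 14.8092
D_2 = 18.7929
D_3 = 23.8482
D_4 = 30.2634
D_5 = 38.4042
D_6 = 48.7350
Terminal value at t=6: TV = D_7/(r−g) = 50.0021/(0.1466−0.026) = 414.6108
P₀ = 14.8092/(1+0.1466)^1 + 18.7929/(1+0.1466)^2 + 23.8482/(1+0.1466)^3 + 30.2634/(1+0.1466)^4 + 38.4042/(1+0.1466)^5 + 48.7350/(1+0.1466)^6 + 414.6108/(1+0.1466)^6 = 283.8263

$283.83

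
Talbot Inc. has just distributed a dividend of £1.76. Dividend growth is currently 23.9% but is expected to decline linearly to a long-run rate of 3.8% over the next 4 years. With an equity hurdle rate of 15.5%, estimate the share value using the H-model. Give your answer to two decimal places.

H-model: P₀ = D₀[(1+g_L) + H(g_S−g_L)]/(r−g_L), with H = 4/2 = 2.
P₀ = 1.76 × [(1+0.038) + 2×(0.239−0.038)] / (0.155−0.038)
   = 1.76 × 1.4400 / 0.117 = 21.6615

£21.66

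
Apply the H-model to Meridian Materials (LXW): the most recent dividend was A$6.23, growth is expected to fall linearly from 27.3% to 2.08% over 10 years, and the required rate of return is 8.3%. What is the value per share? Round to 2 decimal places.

A$228.55

H-model: P₀ = D₀[(1+g_L) + H(g_S−g_L)]/(r−g_L), with H = 10/2 = 5.
P₀ = 6.23 × [(1+0.0208) + 5×(0.273−0.0208)] / (0.083−0.0208)
   = 6.23 × 2.2818 / 0.0622 = 228.5468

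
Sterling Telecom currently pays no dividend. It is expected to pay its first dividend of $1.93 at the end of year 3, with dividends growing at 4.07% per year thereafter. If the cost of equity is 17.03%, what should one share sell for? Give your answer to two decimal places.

$10.87

Deferred-dividend DDM. At t=2 the remaining stream is a growing perpetuity with first payment D_3 = 1.93.
V_2 = D_3/(r−g) = 1.93/(0.1703−0.0407) = 14.8920
P₀ = V_2/(1+r)^2 = 14.8920/(1+0.1703)^2 = 10.8732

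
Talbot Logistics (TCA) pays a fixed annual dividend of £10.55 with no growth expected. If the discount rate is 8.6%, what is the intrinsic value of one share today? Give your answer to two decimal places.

Zero-growth DDM (perpetuity): P₀ = D/r = 10.55 / 0.086 = 122.6744

£122.67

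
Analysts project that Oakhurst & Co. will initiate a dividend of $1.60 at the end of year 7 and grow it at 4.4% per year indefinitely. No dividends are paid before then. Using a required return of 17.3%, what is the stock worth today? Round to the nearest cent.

Deferred-dividend DDM. At t=6 the remaining stream is a growing perpetuity with first payment D_7 = 1.60.
V_6 = D_7/(r−g) = 1.60/(0.173−0.044) = 12.4031
P₀ = V_6/(1+r)^6 = 12.4031/(1+0.173)^6 = 4.7615

$4.76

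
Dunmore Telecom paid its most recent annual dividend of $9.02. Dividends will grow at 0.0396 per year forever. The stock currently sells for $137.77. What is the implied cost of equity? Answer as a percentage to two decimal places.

10.77%

Rearranging the constant-growth DDM: r = D₁/P₀ + g.
D₁ = 9.02 × (1 + 0.0396) = 9.3772.
r = 9.3772 / 137.77 + 0.0396 = 0.06806 + 0.0396 = 0.10766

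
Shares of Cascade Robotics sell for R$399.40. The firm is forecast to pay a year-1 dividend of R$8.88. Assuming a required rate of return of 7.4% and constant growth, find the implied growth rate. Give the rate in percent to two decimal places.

5.18%

From P₀ = D₁/(r − g), the implied growth is g = r − D₁/P₀.
g = 0.074 − 8.88/399.40 = 0.074 − 0.02223 = 0.05177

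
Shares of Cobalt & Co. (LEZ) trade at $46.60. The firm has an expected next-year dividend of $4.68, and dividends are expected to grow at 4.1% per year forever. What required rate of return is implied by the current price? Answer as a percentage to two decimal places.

Rearranging the constant-growth DDM: r = D₁/P₀ + g.
r = 4.6800 / 46.60 + 0.041 = 0.10043 + 0.041 = 0.14143

14.14%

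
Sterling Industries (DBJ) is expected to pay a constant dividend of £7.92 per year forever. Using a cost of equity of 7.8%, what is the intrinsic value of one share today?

£101.54

Zero-growth DDM (perpetuity): P₀ = D/r = 7.92 / 0.078 = 101.5385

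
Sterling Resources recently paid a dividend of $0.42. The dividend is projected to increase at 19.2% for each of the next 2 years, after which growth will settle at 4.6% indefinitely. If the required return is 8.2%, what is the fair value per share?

Two-stage DDM. Project D₁…D_2 at 0.192, terminal growth 0.046, discount at r = 0.082.
D_1 = 0.5006
D_2 = 0.5968
Terminal value at t=2: TV = D_3/(r−g) = 0.6242/(0.082−0.046) = 17.3393
P₀ = 0.5006/(1+0.082)^1 + 0.5968/(1+0.082)^2 + 17.3393/(1+0.082)^2 = 15.7832

$15.78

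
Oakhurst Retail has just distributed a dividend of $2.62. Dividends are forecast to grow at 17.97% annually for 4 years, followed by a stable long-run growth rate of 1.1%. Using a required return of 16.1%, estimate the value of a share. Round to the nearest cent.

Two-stage DDM. Project D₁…D_4 at 0.1797, terminal growth 0.011, discount at r = 0.161.
D_1 = 3.0908
D_2 = 3.6462
D_3 = 4.3015
D_4 = 5.0744
Terminal value at t=4: TV = D_5/(r−g) = 5.1303/(0.161−0.011) = 34.2017
P₀ = 3.0908/(1+0.161)^1 + 3.6462/(1+0.161)^2 + 4.3015/(1+0.161)^3 + 5.0744/(1+0.161)^4 + 34.2017/(1+0.161)^4 = 29.7331

$29.73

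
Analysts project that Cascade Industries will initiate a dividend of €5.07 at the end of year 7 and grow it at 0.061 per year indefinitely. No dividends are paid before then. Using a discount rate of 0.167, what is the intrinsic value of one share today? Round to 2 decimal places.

Deferred-dividend DDM. At t=6 the remaining stream is a growing perpetuity with first payment D_7 = 5.07.
V_6 = D_7/(r−g) = 5.07/(0.167−0.061) = 47.8302
P₀ = V_6/(1+r)^6 = 47.8302/(1+0.167)^6 = 18.9355

€18.94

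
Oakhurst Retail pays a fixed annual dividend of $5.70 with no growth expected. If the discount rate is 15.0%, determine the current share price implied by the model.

Zero-growth DDM (perpetuity): P₀ = D/r = 5.70 / 0.15 = 38.0000

$38.00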